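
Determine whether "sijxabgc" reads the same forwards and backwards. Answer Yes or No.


Input string: 'sijxabgc'
Reversed: 'cgbaxjis'
Compare pairs: s[0]='s' vs s[7]='c' (mismatch), s[1]='i' vs s[6]='g' (mismatch), s[2]='j' vs s[5]='b' (mismatch), s[3]='x' vs s[4]='a' (mismatch)
Palindrome: No


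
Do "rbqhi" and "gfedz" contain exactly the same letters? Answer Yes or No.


String 1: 'rbqhi' -> sorted: 'bhiqr'
String 2: 'gfedz' -> sorted: 'defgz'
Compare sorted forms: 'bhiqr' != 'defgz'
Anagram: No


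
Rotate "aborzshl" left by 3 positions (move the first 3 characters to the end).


Input: 'aborzshl', shift = 3
Operation: split at index 3 and swap parts
Front part s[0:3] = 'abo'
Back part s[3:] = 'rzshl'
Rotated = back + front = 'rzshl' + 'abo'
Result: rzshlabo


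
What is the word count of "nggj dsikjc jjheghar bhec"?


Input string: 'nggj dsikjc jjheghar bhec'
Operation: split by spaces
Words found: 'nggj', 'dsikjc', 'jjheghar', 'bhec'
Word count: 4


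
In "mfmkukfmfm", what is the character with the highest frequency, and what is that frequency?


Input: 'mfmkukfmfm'
Operation: tally each character
Counts: 'f':3, 'k':2, 'm':4, 'u':1
Maximum: 'm' appears 4 times


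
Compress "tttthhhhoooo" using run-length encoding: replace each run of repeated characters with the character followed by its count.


Input: 'tttthhhhoooo'
Operation: identify consecutive runs
Runs: 'tttt' -> t4, 'hhhh' -> h4, 'oooo' -> o4
Encoded: t4h4o4


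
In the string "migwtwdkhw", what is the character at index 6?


Input string: 'migwtwdkhw'
Operation: get character at index 6
Index mapping: s[0]='m', s[1]='i', s[2]='g', s[3]='w', s[4]='t', s[5]='w', s[6]='d'
Result: 'd'


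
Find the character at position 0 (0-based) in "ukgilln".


Input string: 'ukgilln'
Operation: get character at index 0
Index mapping: s[0]='u'
Result: 'u'


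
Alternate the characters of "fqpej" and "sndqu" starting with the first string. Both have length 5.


String 1: 'fqpej'
String 2: 'sndqu'
Operation: alternate characters
Pairs: 'f'+'s', 'q'+'n', 'p'+'d', 'e'+'q', 'j'+'u'
Result: fsqnpdeqju


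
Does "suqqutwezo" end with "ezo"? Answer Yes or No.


Input string: 'suqqutwezo'
Suffix to check: 'ezo'
Last 3 characters of input: 'ezo'
Match: True
Result: Yes


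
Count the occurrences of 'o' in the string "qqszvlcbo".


Input string: 'qqszvlcbo'
Target character: 'o'
Scan each position: s[8]='o'
Matches found at indices: 8
Total: 1


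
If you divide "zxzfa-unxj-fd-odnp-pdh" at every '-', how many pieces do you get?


Input string: 'zxzfa-unxj-fd-odnp-pdh'
Delimiter: '-'
Split result: 'zxzfa', 'unxj', 'fd', 'odnp', 'pdh'
Number of parts: 5


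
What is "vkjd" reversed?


Input string: 'vkjd'
Operation: reverse character order
Original order: 'v' -> 'k' -> 'j' -> 'd'
Reversed order: 'd' -> 'j' -> 'k' -> 'v'
Result: djkv


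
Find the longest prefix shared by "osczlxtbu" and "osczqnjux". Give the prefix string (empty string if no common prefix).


String 1: 'osczlxtbu'
String 2: 'osczqnjux'
Compare position by position:
pos 0: 'o' vs 'o' match
pos 1: 's' vs 's' match
pos 2: 'c' vs 'c' match
pos 3: 'z' vs 'z' match
pos 4: 'l' vs 'q' differ -> stop
Longest common prefix: "oscz" (length 4)


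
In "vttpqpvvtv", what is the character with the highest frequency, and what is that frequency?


Input: 'vttpqpvvtv'
Operation: tally each character
Counts: 'p':2, 'q':1, 't':3, 'v':4
Maximum: 'v' appears 4 times


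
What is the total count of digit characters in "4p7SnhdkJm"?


Input string: '4p7SnhdkJm'
Operation: count digit characters (0-9)
Scan: '4'(digit), 'p', '7'(digit), 'S', 'n', 'h', 'd', 'k', 'J', 'm'
Digits found: 2
Result: 2


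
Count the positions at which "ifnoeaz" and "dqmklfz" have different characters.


String 1: 'ifnoeaz'
String 2: 'dqmklfz'
Compare each position: pos 0: 'i'!='d', pos 1: 'f'!='q', pos 2: 'n'!='m', pos 3: 'o'!='k', pos 4: 'e'!='l', pos 5: 'a'!='f', pos 6: 'z'=='z'
Differing positions: 6
Hamming distance: 6


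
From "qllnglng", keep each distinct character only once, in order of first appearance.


Input: 'qllnglng'
Operation: keep first occurrence of each character
Scan: s[0]='q' new -> keep; s[1]='l' new -> keep; s[2]='l' seen -> skip; s[3]='n' new -> keep; s[4]='g' new -> keep; s[5]='l' seen -> skip; s[6]='n' seen -> skip; s[7]='g' seen -> skip
Result: qlng


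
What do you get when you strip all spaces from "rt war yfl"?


Input string: 'rt war yfl'
Operation: remove all spaces
Words: 'rt', 'war', 'yfl'
Join without spaces: rtwaryfl


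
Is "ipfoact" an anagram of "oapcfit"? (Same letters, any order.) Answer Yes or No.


String 1: 'oapcfit' -> sorted: 'acfiopt'
String 2: 'ipfoact' -> sorted: 'acfiopt'
Compare sorted forms: 'acfiopt' == 'acfiopt'
Anagram: Yes


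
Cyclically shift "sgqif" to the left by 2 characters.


Input: 'sgqif', shift = 2
Operation: split at index 2 and swap parts
Front part s[0:2] = 'sg'
Back part s[2:] = 'qif'
Rotated = back + front = 'qif' + 'sg'
Result: qifsg


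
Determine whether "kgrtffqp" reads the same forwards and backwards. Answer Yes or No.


Input string: 'kgrtffqp'
Reversed: 'pqfftrgk'
Compare pairs: s[0]='k' vs s[7]='p' (mismatch), s[1]='g' vs s[6]='q' (mismatch), s[2]='r' vs s[5]='f' (mismatch), s[3]='t' vs s[4]='f' (mismatch)
Palindrome: No


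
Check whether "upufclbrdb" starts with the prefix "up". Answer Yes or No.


Input string: 'upufclbrdb'
Prefix to check: 'up'
First 2 characters of input: 'up'
Match: True
Result: Yes


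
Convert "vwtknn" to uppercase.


Input string: 'vwtknn'
Operation: convert each letter to uppercase
Mapping: 'v'->'V', 'w'->'W', 't'->'T', 'k'->'K', 'n'->'N', 'n'->'N'
Result: VWTKNN


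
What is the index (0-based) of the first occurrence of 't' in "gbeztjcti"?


Input string: 'gbeztjcti'
Target: 't'
Scanning left to right: s[0]='g', s[1]='b', s[2]='e', s[3]='z', s[4]='t'
First match at index: 4


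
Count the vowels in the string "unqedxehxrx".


Input string: 'unqedxehxrx'
Operation: count vowels (a, e, i, o, u)
Scan: s[0]='u' (vowel), s[1]='n', s[2]='q', s[3]='e' (vowel), s[4]='d', s[5]='x', s[6]='e' (vowel), s[7]='h', s[8]='x', s[9]='r', s[10]='x'
Vowels found: 3
Result: 3


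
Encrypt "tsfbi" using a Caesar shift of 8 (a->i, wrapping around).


Input: 'tsfbi', shift = 8
Operation: for each letter, (position + 8) mod 26
Mapping: 't'(19+8=27, 27 mod 26=1)->'b', 's'(18+8=26, 26 mod 26=0)->'a', 'f'(5+8=13)->'n', 'b'(1+8=9)->'j', 'i'(8+8=16)->'q'
Result: banjq


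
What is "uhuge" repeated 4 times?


Input string: 'uhuge'
Operation: repeat 4 times
Concatenation: 'uhuge' + 'uhuge' + 'uhuge' + 'uhuge'
Result: uhugeuhugeuhugeuhuge


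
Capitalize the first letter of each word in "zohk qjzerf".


Input string: 'zohk qjzerf'
Operation: capitalize first letter of each word
Word transformations: 'zohk'->'Zohk', 'qjzerf'->'Qjzerf'
Result: Zohk Qjzerf


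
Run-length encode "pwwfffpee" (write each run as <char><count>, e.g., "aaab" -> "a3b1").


Input: 'pwwfffpee'
Operation: identify consecutive runs
Runs: 'p' -> p1, 'ww' -> w2, 'fff' -> f3, 'p' -> p1, 'ee' -> e2
Encoded: p1w2f3p1e2


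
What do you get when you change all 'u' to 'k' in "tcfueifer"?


Input string: 'tcfueifer'
Operation: replace 'u' with 'k'
Positions of 'u': 3
After replacement: tcfkeifer


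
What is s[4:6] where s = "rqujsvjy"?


Input string: 'rqujsvjy'
Operation: slice [4:6]
Extract characters: s[4]='s', s[5]='v'
Result: sv


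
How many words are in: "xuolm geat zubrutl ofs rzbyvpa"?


Input string: 'xuolm geat zubrutl ofs rzbyvpa'
Operation: split by spaces
Words found: 'xuolm', 'geat', 'zubrutl', 'ofs', 'rzbyvpa'
Word count: 5


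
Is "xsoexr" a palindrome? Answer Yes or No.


Input string: 'xsoexr'
Reversed: 'rxeosx'
Compare pairs: s[0]='x' vs s[5]='r' (mismatch), s[1]='s' vs s[4]='x' (mismatch), s[2]='o' vs s[3]='e' (mismatch)
Palindrome: No


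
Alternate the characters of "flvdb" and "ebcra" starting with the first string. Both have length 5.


String 1: 'flvdb'
String 2: 'ebcra'
Operation: alternate characters
Pairs: 'f'+'e', 'l'+'b', 'v'+'c', 'd'+'r', 'b'+'a'
Result: felbvcdrba


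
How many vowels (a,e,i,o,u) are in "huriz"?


Input string: 'huriz'
Operation: count vowels (a, e, i, o, u)
Scan: s[0]='h', s[1]='u' (vowel), s[2]='r', s[3]='i' (vowel), s[4]='z'
Vowels found: 2
Result: 2


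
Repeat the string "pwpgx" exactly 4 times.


Input string: 'pwpgx'
Operation: repeat 4 times
Concatenation: 'pwpgx' + 'pwpgx' + 'pwpgx' + 'pwpgx'
Result: pwpgxpwpgxpwpgxpwpgx


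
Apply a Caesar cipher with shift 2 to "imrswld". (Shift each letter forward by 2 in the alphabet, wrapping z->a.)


Input: 'imrswld', shift = 2
Operation: for each letter, (position + 2) mod 26
Mapping: 'i'(8+2=10)->'k', 'm'(12+2=14)->'o', 'r'(17+2=19)->'t', 's'(18+2=20)->'u', 'w'(22+2=24)->'y', 'l'(11+2=13)->'n', 'd'(3+2=5)->'f'
Result: kotuynf


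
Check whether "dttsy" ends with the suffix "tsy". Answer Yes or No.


Input string: 'dttsy'
Suffix to check: 'tsy'
Last 3 characters of input: 'tsy'
Match: True
Result: Yes


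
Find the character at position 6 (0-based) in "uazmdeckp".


Input string: 'uazmdeckp'
Operation: get character at index 6
Index mapping: s[0]='u', s[1]='a', s[2]='z', s[3]='m', s[4]='d', s[5]='e', s[6]='c'
Result: 'c'


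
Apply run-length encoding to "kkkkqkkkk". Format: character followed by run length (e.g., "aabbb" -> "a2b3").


Input: 'kkkkqkkkk'
Operation: identify consecutive runs
Runs: 'kkkk' -> k4, 'q' -> q1, 'kkkk' -> k4
Encoded: k4q1k4


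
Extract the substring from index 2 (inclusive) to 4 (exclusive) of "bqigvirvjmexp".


Input string: 'bqigvirvjmexp'
Operation: slice [2:4]
Extract characters: s[2]='i', s[3]='g'
Result: ig


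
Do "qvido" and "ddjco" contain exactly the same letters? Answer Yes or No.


String 1: 'qvido' -> sorted: 'dioqv'
String 2: 'ddjco' -> sorted: 'cddjo'
Compare sorted forms: 'dioqv' != 'cddjo'
Anagram: No


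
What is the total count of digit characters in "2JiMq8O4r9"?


Input string: '2JiMq8O4r9'
Operation: count digit characters (0-9)
Scan: '2'(digit), 'J', 'i', 'M', 'q', '8'(digit), 'O', '4'(digit), 'r', '9'(digit)
Digits found: 4
Result: 4


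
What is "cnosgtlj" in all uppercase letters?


Input string: 'cnosgtlj'
Operation: convert each letter to uppercase
Mapping: 'c'->'C', 'n'->'N', 'o'->'O', 's'->'S', 'g'->'G', 't'->'T', 'l'->'L', 'j'->'J'
Result: CNOSGTLJ


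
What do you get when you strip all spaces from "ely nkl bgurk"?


Input string: 'ely nkl bgurk'
Operation: remove all spaces
Words: 'ely', 'nkl', 'bgurk'
Join without spaces: elynklbgurk


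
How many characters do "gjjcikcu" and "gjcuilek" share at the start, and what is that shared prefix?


String 1: 'gjjcikcu'
String 2: 'gjcuilek'
Compare position by position:
pos 0: 'g' vs 'g' match
pos 1: 'j' vs 'j' match
pos 2: 'j' vs 'c' differ -> stop
Longest common prefix: "gj" (length 2)


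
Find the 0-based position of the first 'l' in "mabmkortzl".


Input string: 'mabmkortzl'
Target: 'l'
Scanning left to right: s[0]='m', s[1]='a', s[2]='b', s[3]='m', s[4]='k', s[5]='o', s[6]='r', s[7]='t', s[8]='z', s[9]='l'
First match at index: 9


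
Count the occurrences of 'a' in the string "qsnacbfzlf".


Input string: 'qsnacbfzlf'
Target character: 'a'
Scan each position: s[3]='a'
Matches found at indices: 3
Total: 1


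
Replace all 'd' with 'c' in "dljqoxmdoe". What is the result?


Input string: 'dljqoxmdoe'
Operation: replace 'd' with 'c'
Positions of 'd': 0, 7
After replacement: cljqoxmcoe


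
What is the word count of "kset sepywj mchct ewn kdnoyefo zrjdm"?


Input string: 'kset sepywj mchct ewn kdnoyefo zrjdm'
Operation: split by spaces
Words found: 'kset', 'sepywj', 'mchct', 'ewn', 'kdnoyefo', 'zrjdm'
Word count: 6


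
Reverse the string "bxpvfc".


Input string: 'bxpvfc'
Operation: reverse character order
Original order: 'b' -> 'x' -> 'p' -> 'v' -> 'f' -> 'c'
Reversed order: 'c' -> 'f' -> 'v' -> 'p' -> 'x' -> 'b'
Result: cfvpxb


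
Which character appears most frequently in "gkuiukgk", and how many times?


Input: 'gkuiukgk'
Operation: tally each character
Counts: 'g':2, 'i':1, 'k':3, 'u':2
Maximum: 'k' appears 3 times


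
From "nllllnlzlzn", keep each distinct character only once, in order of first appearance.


Input: 'nllllnlzlzn'
Operation: keep first occurrence of each character
Scan: s[0]='n' new -> keep; s[1]='l' new -> keep; s[2]='l' seen -> skip; s[3]='l' seen -> skip; s[4]='l' seen -> skip; s[5]='n' seen -> skip; s[6]='l' seen -> skip; s[7]='z' new -> keep; s[8]='l' seen -> skip; s[9]='z' seen -> skip; s[10]='n' seen -> skip
Result: nlz


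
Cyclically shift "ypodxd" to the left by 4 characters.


Input: 'ypodxd', shift = 4
Operation: split at index 4 and swap parts
Front part s[0:4] = 'ypod'
Back part s[4:] = 'xd'
Rotated = back + front = 'xd' + 'ypod'
Result: xdypod


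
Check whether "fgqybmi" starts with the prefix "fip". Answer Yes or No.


Input string: 'fgqybmi'
Prefix to check: 'fip'
First 3 characters of input: 'fgq'
Match: False
Result: No


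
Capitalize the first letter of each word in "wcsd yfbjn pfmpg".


Input string: 'wcsd yfbjn pfmpg'
Operation: capitalize first letter of each word
Word transformations: 'wcsd'->'Wcsd', 'yfbjn'->'Yfbjn', 'pfmpg'->'Pfmpg'
Result: Wcsd Yfbjn Pfmpg


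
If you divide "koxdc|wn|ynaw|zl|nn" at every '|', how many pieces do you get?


Input string: 'koxdc|wn|ynaw|zl|nn'
Delimiter: '|'
Split result: 'koxdc', 'wn', 'ynaw', 'zl', 'nn'
Number of parts: 5


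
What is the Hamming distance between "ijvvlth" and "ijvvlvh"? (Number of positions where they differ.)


String 1: 'ijvvlth'
String 2: 'ijvvlvh'
Compare each position: pos 0: 'i'=='i', pos 1: 'j'=='j', pos 2: 'v'=='v', pos 3: 'v'=='v', pos 4: 'l'=='l', pos 5: 't'!='v', pos 6: 'h'=='h'
Differing positions: 1
Hamming distance: 1


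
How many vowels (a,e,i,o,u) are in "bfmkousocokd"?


Input string: 'bfmkousocokd'
Operation: count vowels (a, e, i, o, u)
Scan: s[0]='b', s[1]='f', s[2]='m', s[3]='k', s[4]='o' (vowel), s[5]='u' (vowel), s[6]='s', s[7]='o' (vowel), s[8]='c', s[9]='o' (vowel), s[10]='k', s[11]='d'
Vowels found: 4
Result: 4


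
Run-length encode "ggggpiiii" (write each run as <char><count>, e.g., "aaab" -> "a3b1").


Input: 'ggggpiiii'
Operation: identify consecutive runs
Runs: 'gggg' -> g4, 'p' -> p1, 'iiii' -> i4
Encoded: g4p1i4


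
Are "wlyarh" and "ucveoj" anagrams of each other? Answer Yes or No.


String 1: 'wlyarh' -> sorted: 'ahlrwy'
String 2: 'ucveoj' -> sorted: 'cejouv'
Compare sorted forms: 'ahlrwy' != 'cejouv'
Anagram: No


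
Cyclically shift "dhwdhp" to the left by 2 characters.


Input: 'dhwdhp', shift = 2
Operation: split at index 2 and swap parts
Front part s[0:2] = 'dh'
Back part s[2:] = 'wdhp'
Rotated = back + front = 'wdhp' + 'dh'
Result: wdhpdh


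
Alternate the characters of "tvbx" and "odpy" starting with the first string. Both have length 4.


String 1: 'tvbx'
String 2: 'odpy'
Operation: alternate characters
Pairs: 't'+'o', 'v'+'d', 'b'+'p', 'x'+'y'
Result: tovdbpxy


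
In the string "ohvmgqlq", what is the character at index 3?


Input string: 'ohvmgqlq'
Operation: get character at index 3
Index mapping: s[0]='o', s[1]='h', s[2]='v', s[3]='m'
Result: 'm'


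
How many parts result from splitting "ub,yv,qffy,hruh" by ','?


Input string: 'ub,yv,qffy,hruh'
Delimiter: ','
Split result: 'ub', 'yv', 'qffy', 'hruh'
Number of parts: 4


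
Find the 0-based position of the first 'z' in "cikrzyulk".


Input string: 'cikrzyulk'
Target: 'z'
Scanning left to right: s[0]='c', s[1]='i', s[2]='k', s[3]='r', s[4]='z'
First match at index: 4


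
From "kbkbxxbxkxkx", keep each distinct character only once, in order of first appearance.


Input: 'kbkbxxbxkxkx'
Operation: keep first occurrence of each character
Scan: s[0]='k' new -> keep; s[1]='b' new -> keep; s[2]='k' seen -> skip; s[3]='b' seen -> skip; s[4]='x' new -> keep; s[5]='x' seen -> skip; s[6]='b' seen -> skip; s[7]='x' seen -> skip; s[8]='k' seen -> skip; s[9]='x' seen -> skip; s[10]='k' seen -> skip; s[11]='x' seen -> skip
Result: kbx


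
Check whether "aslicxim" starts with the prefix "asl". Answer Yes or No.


Input string: 'aslicxim'
Prefix to check: 'asl'
First 3 characters of input: 'asl'
Match: True
Result: Yes


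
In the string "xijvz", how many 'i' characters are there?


Input string: 'xijvz'
Target character: 'i'
Scan each position: s[1]='i'
Matches found at indices: 1
Total: 1


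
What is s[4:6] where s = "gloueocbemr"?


Input string: 'gloueocbemr'
Operation: slice [4:6]
Extract characters: s[4]='e', s[5]='o'
Result: eo


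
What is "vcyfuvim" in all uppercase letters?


Input string: 'vcyfuvim'
Operation: convert each letter to uppercase
Mapping: 'v'->'V', 'c'->'C', 'y'->'Y', 'f'->'F', 'u'->'U', 'v'->'V', 'i'->'I', 'm'->'M'
Result: VCYFUVIM


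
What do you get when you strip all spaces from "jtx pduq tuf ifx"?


Input string: 'jtx pduq tuf ifx'
Operation: remove all spaces
Words: 'jtx', 'pduq', 'tuf', 'ifx'
Join without spaces: jtxpduqtufifx


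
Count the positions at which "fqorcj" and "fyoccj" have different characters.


String 1: 'fqorcj'
String 2: 'fyoccj'
Compare each position: pos 0: 'f'=='f', pos 1: 'q'!='y', pos 2: 'o'=='o', pos 3: 'r'!='c', pos 4: 'c'=='c', pos 5: 'j'=='j'
Differing positions: 2
Hamming distance: 2


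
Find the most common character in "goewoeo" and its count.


Input: 'goewoeo'
Operation: tally each character
Counts: 'e':2, 'g':1, 'o':3, 'w':1
Maximum: 'o' appears 3 times


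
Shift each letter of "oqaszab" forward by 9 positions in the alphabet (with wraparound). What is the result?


Input: 'oqaszab', shift = 9
Operation: for each letter, (position + 9) mod 26
Mapping: 'o'(14+9=23)->'x', 'q'(16+9=25)->'z', 'a'(0+9=9)->'j', 's'(18+9=27, 27 mod 26=1)->'b', 'z'(25+9=34, 34 mod 26=8)->'i', 'a'(0+9=9)->'j', 'b'(1+9=10)->'k'
Result: xzjbijk


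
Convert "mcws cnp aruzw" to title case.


Input string: 'mcws cnp aruzw'
Operation: capitalize first letter of each word
Word transformations: 'mcws'->'Mcws', 'cnp'->'Cnp', 'aruzw'->'Aruzw'
Result: Mcws Cnp Aruzw


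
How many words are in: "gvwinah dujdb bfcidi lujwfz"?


Input string: 'gvwinah dujdb bfcidi lujwfz'
Operation: split by spaces
Words found: 'gvwinah', 'dujdb', 'bfcidi', 'lujwfz'
Word count: 4


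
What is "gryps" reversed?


Input string: 'gryps'
Operation: reverse character order
Original order: 'g' -> 'r' -> 'y' -> 'p' -> 's'
Reversed order: 's' -> 'p' -> 'y' -> 'r' -> 'g'
Result: spyrg


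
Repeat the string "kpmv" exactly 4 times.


Input string: 'kpmv'
Operation: repeat 4 times
Concatenation: 'kpmv' + 'kpmv' + 'kpmv' + 'kpmv'
Result: kpmvkpmvkpmvkpmv


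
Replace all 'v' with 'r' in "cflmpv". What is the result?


Input string: 'cflmpv'
Operation: replace 'v' with 'r'
Positions of 'v': 5
After replacement: cflmpr


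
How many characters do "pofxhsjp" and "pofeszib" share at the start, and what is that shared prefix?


String 1: 'pofxhsjp'
String 2: 'pofeszib'
Compare position by position:
pos 0: 'p' vs 'p' match
pos 1: 'o' vs 'o' match
pos 2: 'f' vs 'f' match
pos 3: 'x' vs 'e' differ -> stop
Longest common prefix: "pof" (length 3)


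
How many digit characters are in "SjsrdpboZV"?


Input string: 'SjsrdpboZV'
Operation: count digit characters (0-9)
Scan: 'S', 'j', 's', 'r', 'd', 'p', 'b', 'o', 'Z', 'V'
Digits found: 0
Result: 0


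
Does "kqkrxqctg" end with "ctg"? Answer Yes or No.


Input string: 'kqkrxqctg'
Suffix to check: 'ctg'
Last 3 characters of input: 'ctg'
Match: True
Result: Yes


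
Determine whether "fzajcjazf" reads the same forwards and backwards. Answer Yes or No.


Input string: 'fzajcjazf'
Reversed: 'fzajcjazf'
Compare pairs: s[0]='f' vs s[8]='f' (match), s[1]='z' vs s[7]='z' (match), s[2]='a' vs s[6]='a' (match), s[3]='j' vs s[5]='j' (match)
Palindrome: Yes


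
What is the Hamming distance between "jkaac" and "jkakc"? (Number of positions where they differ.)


String 1: 'jkaac'
String 2: 'jkakc'
Compare each position: pos 0: 'j'=='j', pos 1: 'k'=='k', pos 2: 'a'=='a', pos 3: 'a'!='k', pos 4: 'c'=='c'
Differing positions: 1
Hamming distance: 1


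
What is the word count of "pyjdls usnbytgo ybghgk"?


Input string: 'pyjdls usnbytgo ybghgk'
Operation: split by spaces
Words found: 'pyjdls', 'usnbytgo', 'ybghgk'
Word count: 3


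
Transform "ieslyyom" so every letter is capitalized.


Input string: 'ieslyyom'
Operation: convert each letter to uppercase
Mapping: 'i'->'I', 'e'->'E', 's'->'S', 'l'->'L', 'y'->'Y', 'y'->'Y', 'o'->'O', 'm'->'M'
Result: IESLYYOM


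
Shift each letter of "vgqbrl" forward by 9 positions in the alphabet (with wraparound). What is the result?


Input: 'vgqbrl', shift = 9
Operation: for each letter, (position + 9) mod 26
Mapping: 'v'(21+9=30, 30 mod 26=4)->'e', 'g'(6+9=15)->'p', 'q'(16+9=25)->'z', 'b'(1+9=10)->'k', 'r'(17+9=26, 26 mod 26=0)->'a', 'l'(11+9=20)->'u'
Result: epzkau


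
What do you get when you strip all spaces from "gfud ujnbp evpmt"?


Input string: 'gfud ujnbp evpmt'
Operation: remove all spaces
Words: 'gfud', 'ujnbp', 'evpmt'
Join without spaces: gfudujnbpevpmt


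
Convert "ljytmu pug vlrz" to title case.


Input string: 'ljytmu pug vlrz'
Operation: capitalize first letter of each word
Word transformations: 'ljytmu'->'Ljytmu', 'pug'->'Pug', 'vlrz'->'Vlrz'
Result: Ljytmu Pug Vlrz


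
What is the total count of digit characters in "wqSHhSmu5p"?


Input string: 'wqSHhSmu5p'
Operation: count digit characters (0-9)
Scan: 'w', 'q', 'S', 'H', 'h', 'S', 'm', 'u', '5'(digit), 'p'
Digits found: 1
Result: 1


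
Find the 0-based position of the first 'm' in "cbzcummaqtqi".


Input string: 'cbzcummaqtqi'
Target: 'm'
Scanning left to right: s[0]='c', s[1]='b', s[2]='z', s[3]='c', s[4]='u', s[5]='m'
First match at index: 5


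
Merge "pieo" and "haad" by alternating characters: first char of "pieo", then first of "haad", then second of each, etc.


String 1: 'pieo'
String 2: 'haad'
Operation: alternate characters
Pairs: 'p'+'h', 'i'+'a', 'e'+'a', 'o'+'d'
Result: phiaeaod


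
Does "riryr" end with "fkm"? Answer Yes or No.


Input string: 'riryr'
Suffix to check: 'fkm'
Last 3 characters of input: 'ryr'
Match: False
Result: No


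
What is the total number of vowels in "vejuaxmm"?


Input string: 'vejuaxmm'
Operation: count vowels (a, e, i, o, u)
Scan: s[0]='v', s[1]='e' (vowel), s[2]='j', s[3]='u' (vowel), s[4]='a' (vowel), s[5]='x', s[6]='m', s[7]='m'
Vowels found: 3
Result: 3


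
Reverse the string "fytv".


Input string: 'fytv'
Operation: reverse character order
Original order: 'f' -> 'y' -> 't' -> 'v'
Reversed order: 'v' -> 't' -> 'y' -> 'f'
Result: vtyf


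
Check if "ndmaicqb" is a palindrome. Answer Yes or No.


Input string: 'ndmaicqb'
Reversed: 'bqciamdn'
Compare pairs: s[0]='n' vs s[7]='b' (mismatch), s[1]='d' vs s[6]='q' (mismatch), s[2]='m' vs s[5]='c' (mismatch), s[3]='a' vs s[4]='i' (mismatch)
Palindrome: No


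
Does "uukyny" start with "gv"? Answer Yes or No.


Input string: 'uukyny'
Prefix to check: 'gv'
First 2 characters of input: 'uu'
Match: False
Result: No


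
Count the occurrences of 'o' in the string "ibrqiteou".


Input string: 'ibrqiteou'
Target character: 'o'
Scan each position: s[7]='o'
Matches found at indices: 7
Total: 1


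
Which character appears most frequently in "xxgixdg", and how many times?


Input: 'xxgixdg'
Operation: tally each character
Counts: 'd':1, 'g':2, 'i':1, 'x':3
Maximum: 'x' appears 3 times


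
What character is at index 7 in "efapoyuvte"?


Input string: 'efapoyuvte'
Operation: get character at index 7
Index mapping: s[0]='e', s[1]='f', s[2]='a', s[3]='p', s[4]='o', s[5]='y', s[6]='u', s[7]='v'
Result: 'v'


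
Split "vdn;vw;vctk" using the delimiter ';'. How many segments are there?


Input string: 'vdn;vw;vctk'
Delimiter: ';'
Split result: 'vdn', 'vw', 'vctk'
Number of parts: 3


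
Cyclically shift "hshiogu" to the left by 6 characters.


Input: 'hshiogu', shift = 6
Operation: split at index 6 and swap parts
Front part s[0:6] = 'hshiog'
Back part s[6:] = 'u'
Rotated = back + front = 'u' + 'hshiog'
Result: uhshiog


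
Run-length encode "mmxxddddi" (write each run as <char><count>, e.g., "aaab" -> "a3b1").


Input: 'mmxxddddi'
Operation: identify consecutive runs
Runs: 'mm' -> m2, 'xx' -> x2, 'dddd' -> d4, 'i' -> i1
Encoded: m2x2d4i1


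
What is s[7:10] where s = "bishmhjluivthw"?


Input string: 'bishmhjluivthw'
Operation: slice [7:10]
Extract characters: s[7]='l', s[8]='u', s[9]='i'
Result: lui


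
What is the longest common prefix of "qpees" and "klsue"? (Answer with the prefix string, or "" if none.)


String 1: 'qpees'
String 2: 'klsue'
Compare position by position:
pos 0: 'q' vs 'k' differ -> stop
Longest common prefix: "" (length 0)


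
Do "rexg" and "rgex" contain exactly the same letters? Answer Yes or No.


String 1: 'rexg' -> sorted: 'egrx'
String 2: 'rgex' -> sorted: 'egrx'
Compare sorted forms: 'egrx' == 'egrx'
Anagram: Yes


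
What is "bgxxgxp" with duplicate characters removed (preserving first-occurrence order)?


Input: 'bgxxgxp'
Operation: keep first occurrence of each character
Scan: s[0]='b' new -> keep; s[1]='g' new -> keep; s[2]='x' new -> keep; s[3]='x' seen -> skip; s[4]='g' seen -> skip; s[5]='x' seen -> skip; s[6]='p' new -> keep
Result: bgxp


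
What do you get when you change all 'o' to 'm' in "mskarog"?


Input string: 'mskarog'
Operation: replace 'o' with 'm'
Positions of 'o': 5
After replacement: mskarmg


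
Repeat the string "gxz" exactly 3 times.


Input string: 'gxz'
Operation: repeat 3 times
Concatenation: 'gxz' + 'gxz' + 'gxz'
Result: gxzgxzgxz


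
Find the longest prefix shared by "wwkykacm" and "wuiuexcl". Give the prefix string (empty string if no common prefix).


String 1: 'wwkykacm'
String 2: 'wuiuexcl'
Compare position by position:
pos 0: 'w' vs 'w' match
pos 1: 'w' vs 'u' differ -> stop
Longest common prefix: "w" (length 1)


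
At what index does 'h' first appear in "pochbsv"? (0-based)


Input string: 'pochbsv'
Target: 'h'
Scanning left to right: s[0]='p', s[1]='o', s[2]='c', s[3]='h'
First match at index: 3


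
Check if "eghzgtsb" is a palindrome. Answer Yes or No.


Input string: 'eghzgtsb'
Reversed: 'bstgzhge'
Compare pairs: s[0]='e' vs s[7]='b' (mismatch), s[1]='g' vs s[6]='s' (mismatch), s[2]='h' vs s[5]='t' (mismatch), s[3]='z' vs s[4]='g' (mismatch)
Palindrome: No


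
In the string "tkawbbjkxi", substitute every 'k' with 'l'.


Input string: 'tkawbbjkxi'
Operation: replace 'k' with 'l'
Positions of 'k': 1, 7
After replacement: tlawbbjlxi


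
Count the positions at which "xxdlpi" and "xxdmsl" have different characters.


String 1: 'xxdlpi'
String 2: 'xxdmsl'
Compare each position: pos 0: 'x'=='x', pos 1: 'x'=='x', pos 2: 'd'=='d', pos 3: 'l'!='m', pos 4: 'p'!='s', pos 5: 'i'!='l'
Differing positions: 3
Hamming distance: 3


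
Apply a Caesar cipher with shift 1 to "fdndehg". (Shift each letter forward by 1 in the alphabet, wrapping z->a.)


Input: 'fdndehg', shift = 1
Operation: for each letter, (position + 1) mod 26
Mapping: 'f'(5+1=6)->'g', 'd'(3+1=4)->'e', 'n'(13+1=14)->'o', 'd'(3+1=4)->'e', 'e'(4+1=5)->'f', 'h'(7+1=8)->'i', 'g'(6+1=7)->'h'
Result: geoefih


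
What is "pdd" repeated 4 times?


Input string: 'pdd'
Operation: repeat 4 times
Concatenation: 'pdd' + 'pdd' + 'pdd' + 'pdd'
Result: pddpddpddpdd


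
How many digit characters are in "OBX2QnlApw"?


Input string: 'OBX2QnlApw'
Operation: count digit characters (0-9)
Scan: 'O', 'B', 'X', '2'(digit), 'Q', 'n', 'l', 'A', 'p', 'w'
Digits found: 1
Result: 1


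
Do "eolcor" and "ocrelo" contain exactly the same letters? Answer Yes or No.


String 1: 'eolcor' -> sorted: 'celoor'
String 2: 'ocrelo' -> sorted: 'celoor'
Compare sorted forms: 'celoor' == 'celoor'
Anagram: Yes


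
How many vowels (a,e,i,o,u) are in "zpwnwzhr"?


Input string: 'zpwnwzhr'
Operation: count vowels (a, e, i, o, u)
Scan: s[0]='z', s[1]='p', s[2]='w', s[3]='n', s[4]='w', s[5]='z', s[6]='h', s[7]='r'
Vowels found: 0
Result: 0


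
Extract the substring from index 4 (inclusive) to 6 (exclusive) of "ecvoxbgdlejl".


Input string: 'ecvoxbgdlejl'
Operation: slice [4:6]
Extract characters: s[4]='x', s[5]='b'
Result: xb


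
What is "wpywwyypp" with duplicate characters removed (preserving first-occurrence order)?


Input: 'wpywwyypp'
Operation: keep first occurrence of each character
Scan: s[0]='w' new -> keep; s[1]='p' new -> keep; s[2]='y' new -> keep; s[3]='w' seen -> skip; s[4]='w' seen -> skip; s[5]='y' seen -> skip; s[6]='y' seen -> skip; s[7]='p' seen -> skip; s[8]='p' seen -> skip
Result: wpy


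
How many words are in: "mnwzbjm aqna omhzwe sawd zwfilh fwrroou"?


Input string: 'mnwzbjm aqna omhzwe sawd zwfilh fwrroou'
Operation: split by spaces
Words found: 'mnwzbjm', 'aqna', 'omhzwe', 'sawd', 'zwfilh', 'fwrroou'
Word count: 6


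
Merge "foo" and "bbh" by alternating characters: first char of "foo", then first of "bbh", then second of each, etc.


String 1: 'foo'
String 2: 'bbh'
Operation: alternate characters
Pairs: 'f'+'b', 'o'+'b', 'o'+'h'
Result: fboboh


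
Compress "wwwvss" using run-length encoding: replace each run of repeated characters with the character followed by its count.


Input: 'wwwvss'
Operation: identify consecutive runs
Runs: 'www' -> w3, 'v' -> v1, 'ss' -> s2
Encoded: w3v1s2


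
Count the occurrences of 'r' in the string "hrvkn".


Input string: 'hrvkn'
Target character: 'r'
Scan each position: s[1]='r'
Matches found at indices: 1
Total: 1


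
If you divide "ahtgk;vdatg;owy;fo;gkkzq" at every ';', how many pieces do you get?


Input string: 'ahtgk;vdatg;owy;fo;gkkzq'
Delimiter: ';'
Split result: 'ahtgk', 'vdatg', 'owy', 'fo', 'gkkzq'
Number of parts: 5


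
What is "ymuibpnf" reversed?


Input string: 'ymuibpnf'
Operation: reverse character order
Original order: 'y' -> 'm' -> 'u' -> 'i' -> 'b' -> 'p' -> 'n' -> 'f'
Reversed order: 'f' -> 'n' -> 'p' -> 'b' -> 'i' -> 'u' -> 'm' -> 'y'
Result: fnpbiumy


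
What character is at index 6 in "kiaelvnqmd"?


Input string: 'kiaelvnqmd'
Operation: get character at index 6
Index mapping: s[0]='k', s[1]='i', s[2]='a', s[3]='e', s[4]='l', s[5]='v', s[6]='n'
Result: 'n'


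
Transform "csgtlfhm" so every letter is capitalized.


Input string: 'csgtlfhm'
Operation: convert each letter to uppercase
Mapping: 'c'->'C', 's'->'S', 'g'->'G', 't'->'T', 'l'->'L', 'f'->'F', 'h'->'H', 'm'->'M'
Result: CSGTLFHM


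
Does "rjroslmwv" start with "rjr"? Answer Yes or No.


Input string: 'rjroslmwv'
Prefix to check: 'rjr'
First 3 characters of input: 'rjr'
Match: True
Result: Yes


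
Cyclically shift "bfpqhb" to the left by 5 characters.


Input: 'bfpqhb', shift = 5
Operation: split at index 5 and swap parts
Front part s[0:5] = 'bfpqh'
Back part s[5:] = 'b'
Rotated = back + front = 'b' + 'bfpqh'
Result: bbfpqh


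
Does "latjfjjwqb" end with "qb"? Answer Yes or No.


Input string: 'latjfjjwqb'
Suffix to check: 'qb'
Last 2 characters of input: 'qb'
Match: True
Result: Yes


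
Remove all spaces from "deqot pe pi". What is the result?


Input string: 'deqot pe pi'
Operation: remove all spaces
Words: 'deqot', 'pe', 'pi'
Join without spaces: deqotpepi


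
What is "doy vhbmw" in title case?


Input string: 'doy vhbmw'
Operation: capitalize first letter of each word
Word transformations: 'doy'->'Doy', 'vhbmw'->'Vhbmw'
Result: Doy Vhbmw


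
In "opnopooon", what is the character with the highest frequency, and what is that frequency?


Input: 'opnopooon'
Operation: tally each character
Counts: 'n':2, 'o':5, 'p':2
Maximum: 'o' appears 5 times


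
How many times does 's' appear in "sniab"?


Input string: 'sniab'
Target character: 's'
Scan each position: s[0]='s'
Matches found at indices: 0
Total: 1


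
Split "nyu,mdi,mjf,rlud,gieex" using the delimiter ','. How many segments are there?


Input string: 'nyu,mdi,mjf,rlud,gieex'
Delimiter: ','
Split result: 'nyu', 'mdi', 'mjf', 'rlud', 'gieex'
Number of parts: 5


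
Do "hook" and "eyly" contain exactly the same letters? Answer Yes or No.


String 1: 'hook' -> sorted: 'hkoo'
String 2: 'eyly' -> sorted: 'elyy'
Compare sorted forms: 'hkoo' != 'elyy'
Anagram: No


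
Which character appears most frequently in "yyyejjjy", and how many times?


Input: 'yyyejjjy'
Operation: tally each character
Counts: 'e':1, 'j':3, 'y':4
Maximum: 'y' appears 4 times


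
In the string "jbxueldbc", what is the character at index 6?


Input string: 'jbxueldbc'
Operation: get character at index 6
Index mapping: s[0]='j', s[1]='b', s[2]='x', s[3]='u', s[4]='e', s[5]='l', s[6]='d'
Result: 'd'


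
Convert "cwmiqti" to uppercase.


Input string: 'cwmiqti'
Operation: convert each letter to uppercase
Mapping: 'c'->'C', 'w'->'W', 'm'->'M', 'i'->'I', 'q'->'Q', 't'->'T', 'i'->'I'
Result: CWMIQTI


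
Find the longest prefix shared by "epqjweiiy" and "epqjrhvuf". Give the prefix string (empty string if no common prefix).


String 1: 'epqjweiiy'
String 2: 'epqjrhvuf'
Compare position by position:
pos 0: 'e' vs 'e' match
pos 1: 'p' vs 'p' match
pos 2: 'q' vs 'q' match
pos 3: 'j' vs 'j' match
pos 4: 'w' vs 'r' differ -> stop
Longest common prefix: "epqj" (length 4)


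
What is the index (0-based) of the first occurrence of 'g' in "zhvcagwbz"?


Input string: 'zhvcagwbz'
Target: 'g'
Scanning left to right: s[0]='z', s[1]='h', s[2]='v', s[3]='c', s[4]='a', s[5]='g'
First match at index: 5


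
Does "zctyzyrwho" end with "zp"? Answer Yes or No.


Input string: 'zctyzyrwho'
Suffix to check: 'zp'
Last 2 characters of input: 'ho'
Match: False
Result: No


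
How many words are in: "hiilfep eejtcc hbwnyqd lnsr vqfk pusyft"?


Input string: 'hiilfep eejtcc hbwnyqd lnsr vqfk pusyft'
Operation: split by spaces
Words found: 'hiilfep', 'eejtcc', 'hbwnyqd', 'lnsr', 'vqfk', 'pusyft'
Word count: 6


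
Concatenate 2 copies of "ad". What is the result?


Input string: 'ad'
Operation: repeat 2 times
Concatenation: 'ad' + 'ad'
Result: adad


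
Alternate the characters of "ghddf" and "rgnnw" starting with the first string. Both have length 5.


String 1: 'ghddf'
String 2: 'rgnnw'
Operation: alternate characters
Pairs: 'g'+'r', 'h'+'g', 'd'+'n', 'd'+'n', 'f'+'w'
Result: grhgdndnfw


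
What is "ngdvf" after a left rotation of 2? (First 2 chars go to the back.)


Input: 'ngdvf', shift = 2
Operation: split at index 2 and swap parts
Front part s[0:2] = 'ng'
Back part s[2:] = 'dvf'
Rotated = back + front = 'dvf' + 'ng'
Result: dvfng


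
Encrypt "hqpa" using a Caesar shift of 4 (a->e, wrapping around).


Input: 'hqpa', shift = 4
Operation: for each letter, (position + 4) mod 26
Mapping: 'h'(7+4=11)->'l', 'q'(16+4=20)->'u', 'p'(15+4=19)->'t', 'a'(0+4=4)->'e'
Result: lute


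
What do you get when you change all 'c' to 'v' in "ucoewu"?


Input string: 'ucoewu'
Operation: replace 'c' with 'v'
Positions of 'c': 1
After replacement: uvoewu


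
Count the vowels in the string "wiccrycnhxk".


Input string: 'wiccrycnhxk'
Operation: count vowels (a, e, i, o, u)
Scan: s[0]='w', s[1]='i' (vowel), s[2]='c', s[3]='c', s[4]='r', s[5]='y', s[6]='c', s[7]='n', s[8]='h', s[9]='x', s[10]='k'
Vowels found: 1
Result: 1


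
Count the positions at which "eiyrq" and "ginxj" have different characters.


String 1: 'eiyrq'
String 2: 'ginxj'
Compare each position: pos 0: 'e'!='g', pos 1: 'i'=='i', pos 2: 'y'!='n', pos 3: 'r'!='x', pos 4: 'q'!='j'
Differing positions: 4
Hamming distance: 4


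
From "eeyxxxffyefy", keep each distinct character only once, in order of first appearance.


Input: 'eeyxxxffyefy'
Operation: keep first occurrence of each character
Scan: s[0]='e' new -> keep; s[1]='e' seen -> skip; s[2]='y' new -> keep; s[3]='x' new -> keep; s[4]='x' seen -> skip; s[5]='x' seen -> skip; s[6]='f' new -> keep; s[7]='f' seen -> skip; s[8]='y' seen -> skip; s[9]='e' seen -> skip; s[10]='f' seen -> skip; s[11]='y' seen -> skip
Result: eyxf


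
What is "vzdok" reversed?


Input string: 'vzdok'
Operation: reverse character order
Original order: 'v' -> 'z' -> 'd' -> 'o' -> 'k'
Reversed order: 'k' -> 'o' -> 'd' -> 'z' -> 'v'
Result: kodzv


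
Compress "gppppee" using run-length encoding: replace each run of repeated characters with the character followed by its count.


Input: 'gppppee'
Operation: identify consecutive runs
Runs: 'g' -> g1, 'pppp' -> p4, 'ee' -> e2
Encoded: g1p4e2


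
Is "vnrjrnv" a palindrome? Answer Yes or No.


Input string: 'vnrjrnv'
Reversed: 'vnrjrnv'
Compare pairs: s[0]='v' vs s[6]='v' (match), s[1]='n' vs s[5]='n' (match), s[2]='r' vs s[4]='r' (match)
Palindrome: Yes


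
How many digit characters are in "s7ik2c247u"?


Input string: 's7ik2c247u'
Operation: count digit characters (0-9)
Scan: 's', '7'(digit), 'i', 'k', '2'(digit), 'c', '2'(digit), '4'(digit), '7'(digit), 'u'
Digits found: 5
Result: 5


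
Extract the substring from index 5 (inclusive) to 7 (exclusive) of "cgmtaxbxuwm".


Input string: 'cgmtaxbxuwm'
Operation: slice [5:7]
Extract characters: s[5]='x', s[6]='b'
Result: xb


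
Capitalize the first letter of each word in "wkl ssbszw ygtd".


Input string: 'wkl ssbszw ygtd'
Operation: capitalize first letter of each word
Word transformations: 'wkl'->'Wkl', 'ssbszw'->'Ssbszw', 'ygtd'->'Ygtd'
Result: Wkl Ssbszw Ygtd


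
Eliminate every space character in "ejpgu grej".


Input string: 'ejpgu grej'
Operation: remove all spaces
Words: 'ejpgu', 'grej'
Join without spaces: ejpgugrej


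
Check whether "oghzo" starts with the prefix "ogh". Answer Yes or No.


Input string: 'oghzo'
Prefix to check: 'ogh'
First 3 characters of input: 'ogh'
Match: True
Result: Yes


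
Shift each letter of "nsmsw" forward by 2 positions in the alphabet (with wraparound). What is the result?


Input: 'nsmsw', shift = 2
Operation: for each letter, (position + 2) mod 26
Mapping: 'n'(13+2=15)->'p', 's'(18+2=20)->'u', 'm'(12+2=14)->'o', 's'(18+2=20)->'u', 'w'(22+2=24)->'y'
Result: puouy


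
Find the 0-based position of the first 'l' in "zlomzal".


Input string: 'zlomzal'
Target: 'l'
Scanning left to right: s[0]='z', s[1]='l'
First match at index: 1


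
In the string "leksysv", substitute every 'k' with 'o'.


Input string: 'leksysv'
Operation: replace 'k' with 'o'
Positions of 'k': 2
After replacement: leosysv


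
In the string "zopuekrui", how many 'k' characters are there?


Input string: 'zopuekrui'
Target character: 'k'
Scan each position: s[5]='k'
Matches found at indices: 5
Total: 1


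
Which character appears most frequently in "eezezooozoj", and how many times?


Input: 'eezezooozoj'
Operation: tally each character
Counts: 'e':3, 'j':1, 'o':4, 'z':3
Maximum: 'o' appears 4 times


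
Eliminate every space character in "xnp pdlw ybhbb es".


Input string: 'xnp pdlw ybhbb es'
Operation: remove all spaces
Words: 'xnp', 'pdlw', 'ybhbb', 'es'
Join without spaces: xnppdlwybhbbes


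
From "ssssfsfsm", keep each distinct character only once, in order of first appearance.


Input: 'ssssfsfsm'
Operation: keep first occurrence of each character
Scan: s[0]='s' new -> keep; s[1]='s' seen -> skip; s[2]='s' seen -> skip; s[3]='s' seen -> skip; s[4]='f' new -> keep; s[5]='s' seen -> skip; s[6]='f' seen -> skip; s[7]='s' seen -> skip; s[8]='m' new -> keep
Result: sfm
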